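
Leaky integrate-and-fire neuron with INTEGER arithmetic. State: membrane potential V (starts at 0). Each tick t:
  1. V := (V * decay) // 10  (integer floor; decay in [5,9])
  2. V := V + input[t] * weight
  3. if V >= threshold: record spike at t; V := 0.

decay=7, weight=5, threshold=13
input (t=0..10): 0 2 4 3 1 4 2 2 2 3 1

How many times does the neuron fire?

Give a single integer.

Answer: 5

Derivation:
t=0: input=0 -> V=0
t=1: input=2 -> V=10
t=2: input=4 -> V=0 FIRE
t=3: input=3 -> V=0 FIRE
t=4: input=1 -> V=5
t=5: input=4 -> V=0 FIRE
t=6: input=2 -> V=10
t=7: input=2 -> V=0 FIRE
t=8: input=2 -> V=10
t=9: input=3 -> V=0 FIRE
t=10: input=1 -> V=5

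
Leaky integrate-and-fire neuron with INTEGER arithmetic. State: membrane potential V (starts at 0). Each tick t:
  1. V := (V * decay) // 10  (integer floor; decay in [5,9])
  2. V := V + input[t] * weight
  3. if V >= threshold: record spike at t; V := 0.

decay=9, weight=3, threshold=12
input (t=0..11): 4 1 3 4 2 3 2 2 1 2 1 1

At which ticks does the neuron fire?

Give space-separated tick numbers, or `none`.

Answer: 0 3 5 8

Derivation:
t=0: input=4 -> V=0 FIRE
t=1: input=1 -> V=3
t=2: input=3 -> V=11
t=3: input=4 -> V=0 FIRE
t=4: input=2 -> V=6
t=5: input=3 -> V=0 FIRE
t=6: input=2 -> V=6
t=7: input=2 -> V=11
t=8: input=1 -> V=0 FIRE
t=9: input=2 -> V=6
t=10: input=1 -> V=8
t=11: input=1 -> V=10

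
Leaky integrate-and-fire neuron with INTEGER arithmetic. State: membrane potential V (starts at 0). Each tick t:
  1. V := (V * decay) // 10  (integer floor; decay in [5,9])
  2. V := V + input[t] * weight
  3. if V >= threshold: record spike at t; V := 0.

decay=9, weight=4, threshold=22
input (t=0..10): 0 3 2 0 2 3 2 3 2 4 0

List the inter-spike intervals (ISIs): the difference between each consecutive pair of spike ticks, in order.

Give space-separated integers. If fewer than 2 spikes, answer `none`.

t=0: input=0 -> V=0
t=1: input=3 -> V=12
t=2: input=2 -> V=18
t=3: input=0 -> V=16
t=4: input=2 -> V=0 FIRE
t=5: input=3 -> V=12
t=6: input=2 -> V=18
t=7: input=3 -> V=0 FIRE
t=8: input=2 -> V=8
t=9: input=4 -> V=0 FIRE
t=10: input=0 -> V=0

Answer: 3 2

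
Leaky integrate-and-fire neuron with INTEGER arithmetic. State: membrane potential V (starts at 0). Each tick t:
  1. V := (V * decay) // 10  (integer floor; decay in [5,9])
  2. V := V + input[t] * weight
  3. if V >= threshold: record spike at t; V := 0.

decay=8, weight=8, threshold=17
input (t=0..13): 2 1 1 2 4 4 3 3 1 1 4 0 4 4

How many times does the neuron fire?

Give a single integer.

t=0: input=2 -> V=16
t=1: input=1 -> V=0 FIRE
t=2: input=1 -> V=8
t=3: input=2 -> V=0 FIRE
t=4: input=4 -> V=0 FIRE
t=5: input=4 -> V=0 FIRE
t=6: input=3 -> V=0 FIRE
t=7: input=3 -> V=0 FIRE
t=8: input=1 -> V=8
t=9: input=1 -> V=14
t=10: input=4 -> V=0 FIRE
t=11: input=0 -> V=0
t=12: input=4 -> V=0 FIRE
t=13: input=4 -> V=0 FIRE

Answer: 9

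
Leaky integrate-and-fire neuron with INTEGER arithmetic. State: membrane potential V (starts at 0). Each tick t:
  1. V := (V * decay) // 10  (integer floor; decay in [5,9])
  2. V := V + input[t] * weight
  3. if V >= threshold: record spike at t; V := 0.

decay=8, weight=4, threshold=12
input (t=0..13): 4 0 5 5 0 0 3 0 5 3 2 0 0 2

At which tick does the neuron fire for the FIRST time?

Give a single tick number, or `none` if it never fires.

Answer: 0

Derivation:
t=0: input=4 -> V=0 FIRE
t=1: input=0 -> V=0
t=2: input=5 -> V=0 FIRE
t=3: input=5 -> V=0 FIRE
t=4: input=0 -> V=0
t=5: input=0 -> V=0
t=6: input=3 -> V=0 FIRE
t=7: input=0 -> V=0
t=8: input=5 -> V=0 FIRE
t=9: input=3 -> V=0 FIRE
t=10: input=2 -> V=8
t=11: input=0 -> V=6
t=12: input=0 -> V=4
t=13: input=2 -> V=11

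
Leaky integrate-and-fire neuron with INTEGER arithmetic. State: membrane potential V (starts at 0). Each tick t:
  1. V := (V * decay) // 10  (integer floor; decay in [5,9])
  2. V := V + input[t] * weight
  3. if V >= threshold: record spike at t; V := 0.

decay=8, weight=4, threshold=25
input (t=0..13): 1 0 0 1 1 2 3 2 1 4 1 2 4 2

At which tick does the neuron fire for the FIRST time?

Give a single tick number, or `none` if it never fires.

Answer: 7

Derivation:
t=0: input=1 -> V=4
t=1: input=0 -> V=3
t=2: input=0 -> V=2
t=3: input=1 -> V=5
t=4: input=1 -> V=8
t=5: input=2 -> V=14
t=6: input=3 -> V=23
t=7: input=2 -> V=0 FIRE
t=8: input=1 -> V=4
t=9: input=4 -> V=19
t=10: input=1 -> V=19
t=11: input=2 -> V=23
t=12: input=4 -> V=0 FIRE
t=13: input=2 -> V=8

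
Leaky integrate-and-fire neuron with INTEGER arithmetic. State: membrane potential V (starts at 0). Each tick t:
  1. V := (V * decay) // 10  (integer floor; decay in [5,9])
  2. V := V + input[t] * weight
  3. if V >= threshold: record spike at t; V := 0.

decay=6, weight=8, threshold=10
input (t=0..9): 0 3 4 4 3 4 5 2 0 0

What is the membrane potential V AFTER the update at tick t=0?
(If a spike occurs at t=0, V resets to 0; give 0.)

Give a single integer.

Answer: 0

Derivation:
t=0: input=0 -> V=0
t=1: input=3 -> V=0 FIRE
t=2: input=4 -> V=0 FIRE
t=3: input=4 -> V=0 FIRE
t=4: input=3 -> V=0 FIRE
t=5: input=4 -> V=0 FIRE
t=6: input=5 -> V=0 FIRE
t=7: input=2 -> V=0 FIRE
t=8: input=0 -> V=0
t=9: input=0 -> V=0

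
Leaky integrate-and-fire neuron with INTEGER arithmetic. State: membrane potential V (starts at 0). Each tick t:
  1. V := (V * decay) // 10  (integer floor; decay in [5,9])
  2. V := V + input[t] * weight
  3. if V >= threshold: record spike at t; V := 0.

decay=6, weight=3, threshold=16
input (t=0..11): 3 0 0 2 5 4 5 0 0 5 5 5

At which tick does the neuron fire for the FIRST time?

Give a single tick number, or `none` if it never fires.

Answer: 4

Derivation:
t=0: input=3 -> V=9
t=1: input=0 -> V=5
t=2: input=0 -> V=3
t=3: input=2 -> V=7
t=4: input=5 -> V=0 FIRE
t=5: input=4 -> V=12
t=6: input=5 -> V=0 FIRE
t=7: input=0 -> V=0
t=8: input=0 -> V=0
t=9: input=5 -> V=15
t=10: input=5 -> V=0 FIRE
t=11: input=5 -> V=15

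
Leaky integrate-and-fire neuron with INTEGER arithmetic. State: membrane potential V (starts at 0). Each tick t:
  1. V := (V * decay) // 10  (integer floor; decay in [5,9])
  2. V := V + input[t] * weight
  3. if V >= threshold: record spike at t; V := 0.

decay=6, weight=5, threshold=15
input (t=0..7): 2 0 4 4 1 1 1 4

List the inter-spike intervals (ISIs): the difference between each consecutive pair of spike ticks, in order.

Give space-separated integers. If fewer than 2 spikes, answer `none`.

t=0: input=2 -> V=10
t=1: input=0 -> V=6
t=2: input=4 -> V=0 FIRE
t=3: input=4 -> V=0 FIRE
t=4: input=1 -> V=5
t=5: input=1 -> V=8
t=6: input=1 -> V=9
t=7: input=4 -> V=0 FIRE

Answer: 1 4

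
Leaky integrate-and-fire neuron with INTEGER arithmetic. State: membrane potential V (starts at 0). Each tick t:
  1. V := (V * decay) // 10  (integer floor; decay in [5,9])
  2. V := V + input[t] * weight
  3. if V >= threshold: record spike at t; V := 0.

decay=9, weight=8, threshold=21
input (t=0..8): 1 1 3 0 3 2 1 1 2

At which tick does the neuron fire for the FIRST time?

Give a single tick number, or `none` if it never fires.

Answer: 2

Derivation:
t=0: input=1 -> V=8
t=1: input=1 -> V=15
t=2: input=3 -> V=0 FIRE
t=3: input=0 -> V=0
t=4: input=3 -> V=0 FIRE
t=5: input=2 -> V=16
t=6: input=1 -> V=0 FIRE
t=7: input=1 -> V=8
t=8: input=2 -> V=0 FIRE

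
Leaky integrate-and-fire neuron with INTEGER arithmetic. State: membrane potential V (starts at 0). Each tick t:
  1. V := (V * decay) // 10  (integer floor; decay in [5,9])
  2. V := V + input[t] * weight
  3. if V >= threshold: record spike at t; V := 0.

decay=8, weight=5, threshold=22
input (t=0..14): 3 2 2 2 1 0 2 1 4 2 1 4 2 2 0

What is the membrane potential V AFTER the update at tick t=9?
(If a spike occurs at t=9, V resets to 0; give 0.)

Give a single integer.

t=0: input=3 -> V=15
t=1: input=2 -> V=0 FIRE
t=2: input=2 -> V=10
t=3: input=2 -> V=18
t=4: input=1 -> V=19
t=5: input=0 -> V=15
t=6: input=2 -> V=0 FIRE
t=7: input=1 -> V=5
t=8: input=4 -> V=0 FIRE
t=9: input=2 -> V=10
t=10: input=1 -> V=13
t=11: input=4 -> V=0 FIRE
t=12: input=2 -> V=10
t=13: input=2 -> V=18
t=14: input=0 -> V=14

Answer: 10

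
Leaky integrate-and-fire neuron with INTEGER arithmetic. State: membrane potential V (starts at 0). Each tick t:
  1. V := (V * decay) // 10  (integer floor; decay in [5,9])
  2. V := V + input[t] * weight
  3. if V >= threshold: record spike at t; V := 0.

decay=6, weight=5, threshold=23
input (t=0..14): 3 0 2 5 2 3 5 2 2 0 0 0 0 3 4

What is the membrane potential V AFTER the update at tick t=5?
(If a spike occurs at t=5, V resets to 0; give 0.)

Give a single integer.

t=0: input=3 -> V=15
t=1: input=0 -> V=9
t=2: input=2 -> V=15
t=3: input=5 -> V=0 FIRE
t=4: input=2 -> V=10
t=5: input=3 -> V=21
t=6: input=5 -> V=0 FIRE
t=7: input=2 -> V=10
t=8: input=2 -> V=16
t=9: input=0 -> V=9
t=10: input=0 -> V=5
t=11: input=0 -> V=3
t=12: input=0 -> V=1
t=13: input=3 -> V=15
t=14: input=4 -> V=0 FIRE

Answer: 21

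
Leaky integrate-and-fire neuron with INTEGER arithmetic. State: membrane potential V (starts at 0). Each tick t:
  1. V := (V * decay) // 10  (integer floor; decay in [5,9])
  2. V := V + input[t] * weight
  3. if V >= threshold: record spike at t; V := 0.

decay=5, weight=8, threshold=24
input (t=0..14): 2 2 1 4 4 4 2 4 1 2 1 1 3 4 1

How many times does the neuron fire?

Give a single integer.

Answer: 7

Derivation:
t=0: input=2 -> V=16
t=1: input=2 -> V=0 FIRE
t=2: input=1 -> V=8
t=3: input=4 -> V=0 FIRE
t=4: input=4 -> V=0 FIRE
t=5: input=4 -> V=0 FIRE
t=6: input=2 -> V=16
t=7: input=4 -> V=0 FIRE
t=8: input=1 -> V=8
t=9: input=2 -> V=20
t=10: input=1 -> V=18
t=11: input=1 -> V=17
t=12: input=3 -> V=0 FIRE
t=13: input=4 -> V=0 FIRE
t=14: input=1 -> V=8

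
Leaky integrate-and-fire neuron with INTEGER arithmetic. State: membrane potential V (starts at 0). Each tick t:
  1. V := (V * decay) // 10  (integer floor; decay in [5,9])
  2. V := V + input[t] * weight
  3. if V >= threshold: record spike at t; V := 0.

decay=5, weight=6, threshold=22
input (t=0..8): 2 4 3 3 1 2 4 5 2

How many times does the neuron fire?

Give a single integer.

Answer: 4

Derivation:
t=0: input=2 -> V=12
t=1: input=4 -> V=0 FIRE
t=2: input=3 -> V=18
t=3: input=3 -> V=0 FIRE
t=4: input=1 -> V=6
t=5: input=2 -> V=15
t=6: input=4 -> V=0 FIRE
t=7: input=5 -> V=0 FIRE
t=8: input=2 -> V=12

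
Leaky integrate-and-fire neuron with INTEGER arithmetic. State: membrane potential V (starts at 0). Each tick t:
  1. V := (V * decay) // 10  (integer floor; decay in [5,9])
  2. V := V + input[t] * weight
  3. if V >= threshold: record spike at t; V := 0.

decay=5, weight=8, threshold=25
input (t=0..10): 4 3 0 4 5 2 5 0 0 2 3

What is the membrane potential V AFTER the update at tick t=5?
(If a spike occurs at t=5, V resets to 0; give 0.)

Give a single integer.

t=0: input=4 -> V=0 FIRE
t=1: input=3 -> V=24
t=2: input=0 -> V=12
t=3: input=4 -> V=0 FIRE
t=4: input=5 -> V=0 FIRE
t=5: input=2 -> V=16
t=6: input=5 -> V=0 FIRE
t=7: input=0 -> V=0
t=8: input=0 -> V=0
t=9: input=2 -> V=16
t=10: input=3 -> V=0 FIRE

Answer: 16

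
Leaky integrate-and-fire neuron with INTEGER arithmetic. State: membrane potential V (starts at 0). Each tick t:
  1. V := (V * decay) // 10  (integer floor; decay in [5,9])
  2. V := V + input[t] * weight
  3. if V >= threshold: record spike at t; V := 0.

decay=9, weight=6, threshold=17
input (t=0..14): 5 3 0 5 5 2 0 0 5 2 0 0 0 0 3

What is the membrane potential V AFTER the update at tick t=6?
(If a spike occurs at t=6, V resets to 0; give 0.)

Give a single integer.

t=0: input=5 -> V=0 FIRE
t=1: input=3 -> V=0 FIRE
t=2: input=0 -> V=0
t=3: input=5 -> V=0 FIRE
t=4: input=5 -> V=0 FIRE
t=5: input=2 -> V=12
t=6: input=0 -> V=10
t=7: input=0 -> V=9
t=8: input=5 -> V=0 FIRE
t=9: input=2 -> V=12
t=10: input=0 -> V=10
t=11: input=0 -> V=9
t=12: input=0 -> V=8
t=13: input=0 -> V=7
t=14: input=3 -> V=0 FIRE

Answer: 10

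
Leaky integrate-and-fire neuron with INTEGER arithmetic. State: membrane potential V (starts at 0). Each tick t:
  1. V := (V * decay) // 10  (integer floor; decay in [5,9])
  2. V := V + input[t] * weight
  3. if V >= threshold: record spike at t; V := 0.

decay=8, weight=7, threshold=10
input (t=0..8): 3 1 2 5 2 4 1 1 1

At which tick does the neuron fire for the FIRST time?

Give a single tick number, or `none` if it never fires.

Answer: 0

Derivation:
t=0: input=3 -> V=0 FIRE
t=1: input=1 -> V=7
t=2: input=2 -> V=0 FIRE
t=3: input=5 -> V=0 FIRE
t=4: input=2 -> V=0 FIRE
t=5: input=4 -> V=0 FIRE
t=6: input=1 -> V=7
t=7: input=1 -> V=0 FIRE
t=8: input=1 -> V=7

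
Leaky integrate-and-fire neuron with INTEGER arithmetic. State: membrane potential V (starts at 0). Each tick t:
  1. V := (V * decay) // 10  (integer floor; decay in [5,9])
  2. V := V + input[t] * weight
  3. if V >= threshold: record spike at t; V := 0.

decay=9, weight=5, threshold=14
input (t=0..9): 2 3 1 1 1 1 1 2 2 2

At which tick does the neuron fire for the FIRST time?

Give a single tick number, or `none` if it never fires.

t=0: input=2 -> V=10
t=1: input=3 -> V=0 FIRE
t=2: input=1 -> V=5
t=3: input=1 -> V=9
t=4: input=1 -> V=13
t=5: input=1 -> V=0 FIRE
t=6: input=1 -> V=5
t=7: input=2 -> V=0 FIRE
t=8: input=2 -> V=10
t=9: input=2 -> V=0 FIRE

Answer: 1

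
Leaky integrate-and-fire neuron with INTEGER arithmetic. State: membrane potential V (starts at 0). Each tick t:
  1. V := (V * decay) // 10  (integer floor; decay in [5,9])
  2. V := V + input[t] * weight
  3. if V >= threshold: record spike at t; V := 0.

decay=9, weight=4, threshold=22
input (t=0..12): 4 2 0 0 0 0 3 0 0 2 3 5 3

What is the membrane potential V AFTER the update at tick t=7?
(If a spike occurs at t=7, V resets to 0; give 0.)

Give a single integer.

Answer: 10

Derivation:
t=0: input=4 -> V=16
t=1: input=2 -> V=0 FIRE
t=2: input=0 -> V=0
t=3: input=0 -> V=0
t=4: input=0 -> V=0
t=5: input=0 -> V=0
t=6: input=3 -> V=12
t=7: input=0 -> V=10
t=8: input=0 -> V=9
t=9: input=2 -> V=16
t=10: input=3 -> V=0 FIRE
t=11: input=5 -> V=20
t=12: input=3 -> V=0 FIRE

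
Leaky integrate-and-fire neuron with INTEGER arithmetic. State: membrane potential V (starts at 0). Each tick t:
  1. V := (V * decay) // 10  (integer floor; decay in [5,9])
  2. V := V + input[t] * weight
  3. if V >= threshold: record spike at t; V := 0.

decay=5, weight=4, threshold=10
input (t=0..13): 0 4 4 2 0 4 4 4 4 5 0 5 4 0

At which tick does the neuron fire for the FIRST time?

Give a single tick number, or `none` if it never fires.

t=0: input=0 -> V=0
t=1: input=4 -> V=0 FIRE
t=2: input=4 -> V=0 FIRE
t=3: input=2 -> V=8
t=4: input=0 -> V=4
t=5: input=4 -> V=0 FIRE
t=6: input=4 -> V=0 FIRE
t=7: input=4 -> V=0 FIRE
t=8: input=4 -> V=0 FIRE
t=9: input=5 -> V=0 FIRE
t=10: input=0 -> V=0
t=11: input=5 -> V=0 FIRE
t=12: input=4 -> V=0 FIRE
t=13: input=0 -> V=0

Answer: 1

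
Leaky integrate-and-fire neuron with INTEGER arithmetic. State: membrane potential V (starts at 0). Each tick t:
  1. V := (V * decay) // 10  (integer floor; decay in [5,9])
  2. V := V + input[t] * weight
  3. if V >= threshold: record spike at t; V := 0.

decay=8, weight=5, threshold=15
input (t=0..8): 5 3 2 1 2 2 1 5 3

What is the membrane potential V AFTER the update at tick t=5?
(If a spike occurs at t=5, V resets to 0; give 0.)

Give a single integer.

Answer: 10

Derivation:
t=0: input=5 -> V=0 FIRE
t=1: input=3 -> V=0 FIRE
t=2: input=2 -> V=10
t=3: input=1 -> V=13
t=4: input=2 -> V=0 FIRE
t=5: input=2 -> V=10
t=6: input=1 -> V=13
t=7: input=5 -> V=0 FIRE
t=8: input=3 -> V=0 FIRE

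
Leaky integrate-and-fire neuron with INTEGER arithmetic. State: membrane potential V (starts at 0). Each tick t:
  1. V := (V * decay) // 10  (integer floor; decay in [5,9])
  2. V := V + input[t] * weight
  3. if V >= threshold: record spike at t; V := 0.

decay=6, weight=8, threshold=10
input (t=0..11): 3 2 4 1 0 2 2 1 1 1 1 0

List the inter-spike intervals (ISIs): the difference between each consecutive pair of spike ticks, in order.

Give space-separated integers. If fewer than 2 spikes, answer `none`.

Answer: 1 1 3 1 2 2

Derivation:
t=0: input=3 -> V=0 FIRE
t=1: input=2 -> V=0 FIRE
t=2: input=4 -> V=0 FIRE
t=3: input=1 -> V=8
t=4: input=0 -> V=4
t=5: input=2 -> V=0 FIRE
t=6: input=2 -> V=0 FIRE
t=7: input=1 -> V=8
t=8: input=1 -> V=0 FIRE
t=9: input=1 -> V=8
t=10: input=1 -> V=0 FIRE
t=11: input=0 -> V=0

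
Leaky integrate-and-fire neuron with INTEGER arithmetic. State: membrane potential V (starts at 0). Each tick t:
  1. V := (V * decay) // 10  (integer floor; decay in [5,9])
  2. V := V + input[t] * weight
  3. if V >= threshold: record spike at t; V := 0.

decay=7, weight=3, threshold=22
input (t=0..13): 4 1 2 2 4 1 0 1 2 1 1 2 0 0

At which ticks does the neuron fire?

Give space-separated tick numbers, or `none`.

Answer: 4

Derivation:
t=0: input=4 -> V=12
t=1: input=1 -> V=11
t=2: input=2 -> V=13
t=3: input=2 -> V=15
t=4: input=4 -> V=0 FIRE
t=5: input=1 -> V=3
t=6: input=0 -> V=2
t=7: input=1 -> V=4
t=8: input=2 -> V=8
t=9: input=1 -> V=8
t=10: input=1 -> V=8
t=11: input=2 -> V=11
t=12: input=0 -> V=7
t=13: input=0 -> V=4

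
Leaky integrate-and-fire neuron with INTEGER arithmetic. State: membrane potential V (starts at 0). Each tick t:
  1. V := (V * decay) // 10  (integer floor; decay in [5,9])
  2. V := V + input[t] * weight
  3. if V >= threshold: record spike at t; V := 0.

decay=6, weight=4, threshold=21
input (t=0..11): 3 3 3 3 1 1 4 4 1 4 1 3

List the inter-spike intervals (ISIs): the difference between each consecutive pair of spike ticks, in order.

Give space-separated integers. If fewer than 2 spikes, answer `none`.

Answer: 4 3

Derivation:
t=0: input=3 -> V=12
t=1: input=3 -> V=19
t=2: input=3 -> V=0 FIRE
t=3: input=3 -> V=12
t=4: input=1 -> V=11
t=5: input=1 -> V=10
t=6: input=4 -> V=0 FIRE
t=7: input=4 -> V=16
t=8: input=1 -> V=13
t=9: input=4 -> V=0 FIRE
t=10: input=1 -> V=4
t=11: input=3 -> V=14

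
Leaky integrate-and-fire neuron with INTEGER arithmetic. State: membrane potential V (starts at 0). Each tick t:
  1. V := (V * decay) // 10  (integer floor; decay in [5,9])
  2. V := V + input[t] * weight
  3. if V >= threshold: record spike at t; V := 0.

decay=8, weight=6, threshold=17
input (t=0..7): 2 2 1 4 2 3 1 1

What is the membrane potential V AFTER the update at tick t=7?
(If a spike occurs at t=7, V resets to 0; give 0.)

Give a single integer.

Answer: 10

Derivation:
t=0: input=2 -> V=12
t=1: input=2 -> V=0 FIRE
t=2: input=1 -> V=6
t=3: input=4 -> V=0 FIRE
t=4: input=2 -> V=12
t=5: input=3 -> V=0 FIRE
t=6: input=1 -> V=6
t=7: input=1 -> V=10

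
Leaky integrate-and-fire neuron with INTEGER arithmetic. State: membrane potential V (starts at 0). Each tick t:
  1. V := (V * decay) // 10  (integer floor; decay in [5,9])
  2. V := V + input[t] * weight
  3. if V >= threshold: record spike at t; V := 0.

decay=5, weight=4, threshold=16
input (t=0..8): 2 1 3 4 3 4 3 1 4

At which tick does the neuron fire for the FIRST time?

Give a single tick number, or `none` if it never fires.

t=0: input=2 -> V=8
t=1: input=1 -> V=8
t=2: input=3 -> V=0 FIRE
t=3: input=4 -> V=0 FIRE
t=4: input=3 -> V=12
t=5: input=4 -> V=0 FIRE
t=6: input=3 -> V=12
t=7: input=1 -> V=10
t=8: input=4 -> V=0 FIRE

Answer: 2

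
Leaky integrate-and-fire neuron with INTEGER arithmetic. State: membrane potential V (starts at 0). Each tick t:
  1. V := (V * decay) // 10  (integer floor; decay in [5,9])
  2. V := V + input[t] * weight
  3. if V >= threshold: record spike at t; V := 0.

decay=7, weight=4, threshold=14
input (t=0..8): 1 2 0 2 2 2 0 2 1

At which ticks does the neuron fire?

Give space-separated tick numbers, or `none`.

Answer: 4

Derivation:
t=0: input=1 -> V=4
t=1: input=2 -> V=10
t=2: input=0 -> V=7
t=3: input=2 -> V=12
t=4: input=2 -> V=0 FIRE
t=5: input=2 -> V=8
t=6: input=0 -> V=5
t=7: input=2 -> V=11
t=8: input=1 -> V=11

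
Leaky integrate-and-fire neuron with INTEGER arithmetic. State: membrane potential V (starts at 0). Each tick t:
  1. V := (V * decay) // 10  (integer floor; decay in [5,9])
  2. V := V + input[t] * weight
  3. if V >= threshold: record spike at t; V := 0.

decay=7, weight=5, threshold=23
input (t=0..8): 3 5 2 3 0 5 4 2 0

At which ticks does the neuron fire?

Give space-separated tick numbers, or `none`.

Answer: 1 5 7

Derivation:
t=0: input=3 -> V=15
t=1: input=5 -> V=0 FIRE
t=2: input=2 -> V=10
t=3: input=3 -> V=22
t=4: input=0 -> V=15
t=5: input=5 -> V=0 FIRE
t=6: input=4 -> V=20
t=7: input=2 -> V=0 FIRE
t=8: input=0 -> V=0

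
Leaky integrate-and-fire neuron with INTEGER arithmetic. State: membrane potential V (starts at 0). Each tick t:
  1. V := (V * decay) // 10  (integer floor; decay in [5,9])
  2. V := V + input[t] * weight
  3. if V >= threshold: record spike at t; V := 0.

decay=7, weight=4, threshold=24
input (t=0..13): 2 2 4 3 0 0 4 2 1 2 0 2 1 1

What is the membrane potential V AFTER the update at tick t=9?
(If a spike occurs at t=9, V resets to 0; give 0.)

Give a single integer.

Answer: 20

Derivation:
t=0: input=2 -> V=8
t=1: input=2 -> V=13
t=2: input=4 -> V=0 FIRE
t=3: input=3 -> V=12
t=4: input=0 -> V=8
t=5: input=0 -> V=5
t=6: input=4 -> V=19
t=7: input=2 -> V=21
t=8: input=1 -> V=18
t=9: input=2 -> V=20
t=10: input=0 -> V=14
t=11: input=2 -> V=17
t=12: input=1 -> V=15
t=13: input=1 -> V=14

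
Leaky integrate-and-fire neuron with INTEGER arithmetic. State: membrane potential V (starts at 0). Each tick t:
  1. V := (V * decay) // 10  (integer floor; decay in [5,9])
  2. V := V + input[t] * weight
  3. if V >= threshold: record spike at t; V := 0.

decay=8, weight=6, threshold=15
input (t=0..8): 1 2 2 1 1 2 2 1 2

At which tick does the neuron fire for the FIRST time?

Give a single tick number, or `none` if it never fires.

t=0: input=1 -> V=6
t=1: input=2 -> V=0 FIRE
t=2: input=2 -> V=12
t=3: input=1 -> V=0 FIRE
t=4: input=1 -> V=6
t=5: input=2 -> V=0 FIRE
t=6: input=2 -> V=12
t=7: input=1 -> V=0 FIRE
t=8: input=2 -> V=12

Answer: 1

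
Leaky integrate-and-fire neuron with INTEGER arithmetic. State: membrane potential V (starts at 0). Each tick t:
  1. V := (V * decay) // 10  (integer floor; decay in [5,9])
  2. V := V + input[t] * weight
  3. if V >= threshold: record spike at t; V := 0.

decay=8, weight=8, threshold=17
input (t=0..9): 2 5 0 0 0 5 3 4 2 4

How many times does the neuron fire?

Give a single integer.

Answer: 5

Derivation:
t=0: input=2 -> V=16
t=1: input=5 -> V=0 FIRE
t=2: input=0 -> V=0
t=3: input=0 -> V=0
t=4: input=0 -> V=0
t=5: input=5 -> V=0 FIRE
t=6: input=3 -> V=0 FIRE
t=7: input=4 -> V=0 FIRE
t=8: input=2 -> V=16
t=9: input=4 -> V=0 FIRE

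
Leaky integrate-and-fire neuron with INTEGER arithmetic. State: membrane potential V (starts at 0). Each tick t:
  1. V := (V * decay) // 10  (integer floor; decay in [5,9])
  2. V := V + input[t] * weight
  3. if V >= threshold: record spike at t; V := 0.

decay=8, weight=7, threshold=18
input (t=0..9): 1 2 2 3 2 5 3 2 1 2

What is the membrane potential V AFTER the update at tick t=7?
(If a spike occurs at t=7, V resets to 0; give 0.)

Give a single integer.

t=0: input=1 -> V=7
t=1: input=2 -> V=0 FIRE
t=2: input=2 -> V=14
t=3: input=3 -> V=0 FIRE
t=4: input=2 -> V=14
t=5: input=5 -> V=0 FIRE
t=6: input=3 -> V=0 FIRE
t=7: input=2 -> V=14
t=8: input=1 -> V=0 FIRE
t=9: input=2 -> V=14

Answer: 14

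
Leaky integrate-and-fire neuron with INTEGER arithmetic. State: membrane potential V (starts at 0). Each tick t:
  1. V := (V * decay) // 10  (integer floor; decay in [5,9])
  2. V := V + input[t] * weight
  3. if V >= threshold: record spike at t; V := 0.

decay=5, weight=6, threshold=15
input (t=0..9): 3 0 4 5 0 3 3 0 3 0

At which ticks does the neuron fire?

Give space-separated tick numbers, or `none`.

t=0: input=3 -> V=0 FIRE
t=1: input=0 -> V=0
t=2: input=4 -> V=0 FIRE
t=3: input=5 -> V=0 FIRE
t=4: input=0 -> V=0
t=5: input=3 -> V=0 FIRE
t=6: input=3 -> V=0 FIRE
t=7: input=0 -> V=0
t=8: input=3 -> V=0 FIRE
t=9: input=0 -> V=0

Answer: 0 2 3 5 6 8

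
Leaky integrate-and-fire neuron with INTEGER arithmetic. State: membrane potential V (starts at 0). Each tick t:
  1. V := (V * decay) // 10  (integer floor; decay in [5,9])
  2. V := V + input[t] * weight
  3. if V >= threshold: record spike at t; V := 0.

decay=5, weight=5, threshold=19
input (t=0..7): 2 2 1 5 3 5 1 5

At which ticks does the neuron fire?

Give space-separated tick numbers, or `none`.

Answer: 3 5 7

Derivation:
t=0: input=2 -> V=10
t=1: input=2 -> V=15
t=2: input=1 -> V=12
t=3: input=5 -> V=0 FIRE
t=4: input=3 -> V=15
t=5: input=5 -> V=0 FIRE
t=6: input=1 -> V=5
t=7: input=5 -> V=0 FIRE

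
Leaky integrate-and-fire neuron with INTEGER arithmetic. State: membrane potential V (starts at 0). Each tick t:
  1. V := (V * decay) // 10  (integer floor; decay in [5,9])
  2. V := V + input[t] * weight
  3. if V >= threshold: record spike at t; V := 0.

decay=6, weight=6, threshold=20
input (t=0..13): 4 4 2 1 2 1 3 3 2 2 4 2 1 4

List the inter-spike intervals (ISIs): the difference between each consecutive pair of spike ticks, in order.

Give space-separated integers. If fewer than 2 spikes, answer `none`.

Answer: 1 5 2 2 3

Derivation:
t=0: input=4 -> V=0 FIRE
t=1: input=4 -> V=0 FIRE
t=2: input=2 -> V=12
t=3: input=1 -> V=13
t=4: input=2 -> V=19
t=5: input=1 -> V=17
t=6: input=3 -> V=0 FIRE
t=7: input=3 -> V=18
t=8: input=2 -> V=0 FIRE
t=9: input=2 -> V=12
t=10: input=4 -> V=0 FIRE
t=11: input=2 -> V=12
t=12: input=1 -> V=13
t=13: input=4 -> V=0 FIRE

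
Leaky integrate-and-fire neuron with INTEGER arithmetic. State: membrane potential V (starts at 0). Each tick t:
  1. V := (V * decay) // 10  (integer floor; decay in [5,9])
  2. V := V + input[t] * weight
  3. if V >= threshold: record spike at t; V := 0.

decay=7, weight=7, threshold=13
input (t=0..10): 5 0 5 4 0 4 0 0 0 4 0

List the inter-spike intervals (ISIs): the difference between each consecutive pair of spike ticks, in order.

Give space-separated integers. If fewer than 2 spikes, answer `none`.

t=0: input=5 -> V=0 FIRE
t=1: input=0 -> V=0
t=2: input=5 -> V=0 FIRE
t=3: input=4 -> V=0 FIRE
t=4: input=0 -> V=0
t=5: input=4 -> V=0 FIRE
t=6: input=0 -> V=0
t=7: input=0 -> V=0
t=8: input=0 -> V=0
t=9: input=4 -> V=0 FIRE
t=10: input=0 -> V=0

Answer: 2 1 2 4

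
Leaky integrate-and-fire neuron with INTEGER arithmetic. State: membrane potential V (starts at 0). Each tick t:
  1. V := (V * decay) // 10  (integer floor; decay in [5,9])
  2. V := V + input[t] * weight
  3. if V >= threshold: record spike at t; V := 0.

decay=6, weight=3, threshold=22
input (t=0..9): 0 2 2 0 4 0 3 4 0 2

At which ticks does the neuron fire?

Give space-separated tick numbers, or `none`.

Answer: none

Derivation:
t=0: input=0 -> V=0
t=1: input=2 -> V=6
t=2: input=2 -> V=9
t=3: input=0 -> V=5
t=4: input=4 -> V=15
t=5: input=0 -> V=9
t=6: input=3 -> V=14
t=7: input=4 -> V=20
t=8: input=0 -> V=12
t=9: input=2 -> V=13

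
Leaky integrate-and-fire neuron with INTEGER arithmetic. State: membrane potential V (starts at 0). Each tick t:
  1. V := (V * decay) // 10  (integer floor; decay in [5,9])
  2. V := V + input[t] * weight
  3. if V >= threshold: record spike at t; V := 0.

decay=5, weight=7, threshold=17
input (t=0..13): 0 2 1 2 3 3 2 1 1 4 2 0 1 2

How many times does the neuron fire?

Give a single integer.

t=0: input=0 -> V=0
t=1: input=2 -> V=14
t=2: input=1 -> V=14
t=3: input=2 -> V=0 FIRE
t=4: input=3 -> V=0 FIRE
t=5: input=3 -> V=0 FIRE
t=6: input=2 -> V=14
t=7: input=1 -> V=14
t=8: input=1 -> V=14
t=9: input=4 -> V=0 FIRE
t=10: input=2 -> V=14
t=11: input=0 -> V=7
t=12: input=1 -> V=10
t=13: input=2 -> V=0 FIRE

Answer: 5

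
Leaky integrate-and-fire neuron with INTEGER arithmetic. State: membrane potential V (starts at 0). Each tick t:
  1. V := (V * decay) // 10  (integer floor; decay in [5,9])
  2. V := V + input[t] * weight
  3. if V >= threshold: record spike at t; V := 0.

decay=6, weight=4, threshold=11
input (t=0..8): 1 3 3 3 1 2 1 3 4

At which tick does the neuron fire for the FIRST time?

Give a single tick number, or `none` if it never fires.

t=0: input=1 -> V=4
t=1: input=3 -> V=0 FIRE
t=2: input=3 -> V=0 FIRE
t=3: input=3 -> V=0 FIRE
t=4: input=1 -> V=4
t=5: input=2 -> V=10
t=6: input=1 -> V=10
t=7: input=3 -> V=0 FIRE
t=8: input=4 -> V=0 FIRE

Answer: 1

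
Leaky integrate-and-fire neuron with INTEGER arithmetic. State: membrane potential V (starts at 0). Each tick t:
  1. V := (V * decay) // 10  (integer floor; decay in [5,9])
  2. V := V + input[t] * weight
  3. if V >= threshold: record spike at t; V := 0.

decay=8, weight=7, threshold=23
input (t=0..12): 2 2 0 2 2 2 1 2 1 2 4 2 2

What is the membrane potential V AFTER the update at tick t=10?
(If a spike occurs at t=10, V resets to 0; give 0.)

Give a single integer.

Answer: 0

Derivation:
t=0: input=2 -> V=14
t=1: input=2 -> V=0 FIRE
t=2: input=0 -> V=0
t=3: input=2 -> V=14
t=4: input=2 -> V=0 FIRE
t=5: input=2 -> V=14
t=6: input=1 -> V=18
t=7: input=2 -> V=0 FIRE
t=8: input=1 -> V=7
t=9: input=2 -> V=19
t=10: input=4 -> V=0 FIRE
t=11: input=2 -> V=14
t=12: input=2 -> V=0 FIRE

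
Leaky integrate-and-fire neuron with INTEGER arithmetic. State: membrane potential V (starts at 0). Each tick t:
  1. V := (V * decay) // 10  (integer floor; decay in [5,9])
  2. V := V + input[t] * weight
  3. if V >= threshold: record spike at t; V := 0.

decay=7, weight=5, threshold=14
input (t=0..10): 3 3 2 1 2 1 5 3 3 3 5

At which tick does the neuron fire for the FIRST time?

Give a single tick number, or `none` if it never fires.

Answer: 0

Derivation:
t=0: input=3 -> V=0 FIRE
t=1: input=3 -> V=0 FIRE
t=2: input=2 -> V=10
t=3: input=1 -> V=12
t=4: input=2 -> V=0 FIRE
t=5: input=1 -> V=5
t=6: input=5 -> V=0 FIRE
t=7: input=3 -> V=0 FIRE
t=8: input=3 -> V=0 FIRE
t=9: input=3 -> V=0 FIRE
t=10: input=5 -> V=0 FIRE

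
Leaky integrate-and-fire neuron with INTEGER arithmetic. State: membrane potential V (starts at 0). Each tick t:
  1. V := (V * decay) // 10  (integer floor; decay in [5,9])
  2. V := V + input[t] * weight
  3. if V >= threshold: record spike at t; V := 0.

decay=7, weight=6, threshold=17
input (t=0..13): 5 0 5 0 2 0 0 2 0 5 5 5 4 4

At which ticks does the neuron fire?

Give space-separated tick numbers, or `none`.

t=0: input=5 -> V=0 FIRE
t=1: input=0 -> V=0
t=2: input=5 -> V=0 FIRE
t=3: input=0 -> V=0
t=4: input=2 -> V=12
t=5: input=0 -> V=8
t=6: input=0 -> V=5
t=7: input=2 -> V=15
t=8: input=0 -> V=10
t=9: input=5 -> V=0 FIRE
t=10: input=5 -> V=0 FIRE
t=11: input=5 -> V=0 FIRE
t=12: input=4 -> V=0 FIRE
t=13: input=4 -> V=0 FIRE

Answer: 0 2 9 10 11 12 13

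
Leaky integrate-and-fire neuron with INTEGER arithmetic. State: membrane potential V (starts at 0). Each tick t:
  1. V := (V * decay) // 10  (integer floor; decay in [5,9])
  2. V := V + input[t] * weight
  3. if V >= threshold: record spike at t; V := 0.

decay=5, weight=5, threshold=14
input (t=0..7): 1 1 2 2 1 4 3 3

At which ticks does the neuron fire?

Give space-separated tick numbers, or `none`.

t=0: input=1 -> V=5
t=1: input=1 -> V=7
t=2: input=2 -> V=13
t=3: input=2 -> V=0 FIRE
t=4: input=1 -> V=5
t=5: input=4 -> V=0 FIRE
t=6: input=3 -> V=0 FIRE
t=7: input=3 -> V=0 FIRE

Answer: 3 5 6 7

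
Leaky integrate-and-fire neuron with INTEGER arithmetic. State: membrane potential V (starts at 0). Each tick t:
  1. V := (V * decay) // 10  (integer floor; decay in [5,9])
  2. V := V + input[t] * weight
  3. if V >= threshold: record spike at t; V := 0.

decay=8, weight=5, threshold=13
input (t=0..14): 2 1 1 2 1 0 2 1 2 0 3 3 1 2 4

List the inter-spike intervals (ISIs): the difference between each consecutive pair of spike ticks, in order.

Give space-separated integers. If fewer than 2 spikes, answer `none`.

Answer: 2 3 2 2 1 2 1

Derivation:
t=0: input=2 -> V=10
t=1: input=1 -> V=0 FIRE
t=2: input=1 -> V=5
t=3: input=2 -> V=0 FIRE
t=4: input=1 -> V=5
t=5: input=0 -> V=4
t=6: input=2 -> V=0 FIRE
t=7: input=1 -> V=5
t=8: input=2 -> V=0 FIRE
t=9: input=0 -> V=0
t=10: input=3 -> V=0 FIRE
t=11: input=3 -> V=0 FIRE
t=12: input=1 -> V=5
t=13: input=2 -> V=0 FIRE
t=14: input=4 -> V=0 FIRE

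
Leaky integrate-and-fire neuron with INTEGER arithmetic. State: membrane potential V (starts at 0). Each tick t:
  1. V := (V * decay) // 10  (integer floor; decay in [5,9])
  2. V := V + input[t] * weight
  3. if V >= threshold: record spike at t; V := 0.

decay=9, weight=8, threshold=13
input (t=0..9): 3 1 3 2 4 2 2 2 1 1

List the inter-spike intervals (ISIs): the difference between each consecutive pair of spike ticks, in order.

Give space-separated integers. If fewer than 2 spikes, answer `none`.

t=0: input=3 -> V=0 FIRE
t=1: input=1 -> V=8
t=2: input=3 -> V=0 FIRE
t=3: input=2 -> V=0 FIRE
t=4: input=4 -> V=0 FIRE
t=5: input=2 -> V=0 FIRE
t=6: input=2 -> V=0 FIRE
t=7: input=2 -> V=0 FIRE
t=8: input=1 -> V=8
t=9: input=1 -> V=0 FIRE

Answer: 2 1 1 1 1 1 2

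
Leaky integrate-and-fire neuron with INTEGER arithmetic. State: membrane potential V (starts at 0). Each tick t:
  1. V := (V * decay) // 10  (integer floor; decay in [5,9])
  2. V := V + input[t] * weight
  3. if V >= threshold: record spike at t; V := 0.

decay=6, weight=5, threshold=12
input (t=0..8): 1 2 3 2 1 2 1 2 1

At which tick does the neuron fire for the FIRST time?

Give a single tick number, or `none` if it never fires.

Answer: 1

Derivation:
t=0: input=1 -> V=5
t=1: input=2 -> V=0 FIRE
t=2: input=3 -> V=0 FIRE
t=3: input=2 -> V=10
t=4: input=1 -> V=11
t=5: input=2 -> V=0 FIRE
t=6: input=1 -> V=5
t=7: input=2 -> V=0 FIRE
t=8: input=1 -> V=5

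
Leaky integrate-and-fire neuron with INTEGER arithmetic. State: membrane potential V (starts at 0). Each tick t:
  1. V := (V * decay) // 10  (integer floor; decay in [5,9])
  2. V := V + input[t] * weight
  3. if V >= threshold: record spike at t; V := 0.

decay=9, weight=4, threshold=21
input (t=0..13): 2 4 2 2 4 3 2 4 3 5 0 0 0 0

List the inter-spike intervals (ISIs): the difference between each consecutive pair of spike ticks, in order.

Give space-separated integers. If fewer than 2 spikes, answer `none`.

t=0: input=2 -> V=8
t=1: input=4 -> V=0 FIRE
t=2: input=2 -> V=8
t=3: input=2 -> V=15
t=4: input=4 -> V=0 FIRE
t=5: input=3 -> V=12
t=6: input=2 -> V=18
t=7: input=4 -> V=0 FIRE
t=8: input=3 -> V=12
t=9: input=5 -> V=0 FIRE
t=10: input=0 -> V=0
t=11: input=0 -> V=0
t=12: input=0 -> V=0
t=13: input=0 -> V=0

Answer: 3 3 2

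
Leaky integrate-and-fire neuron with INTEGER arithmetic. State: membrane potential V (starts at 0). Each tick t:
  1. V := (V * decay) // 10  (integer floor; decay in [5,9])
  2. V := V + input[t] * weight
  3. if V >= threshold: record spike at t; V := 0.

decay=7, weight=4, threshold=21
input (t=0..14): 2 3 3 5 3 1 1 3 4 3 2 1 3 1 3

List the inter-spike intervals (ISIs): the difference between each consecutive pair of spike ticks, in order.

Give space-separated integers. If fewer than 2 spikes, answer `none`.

t=0: input=2 -> V=8
t=1: input=3 -> V=17
t=2: input=3 -> V=0 FIRE
t=3: input=5 -> V=20
t=4: input=3 -> V=0 FIRE
t=5: input=1 -> V=4
t=6: input=1 -> V=6
t=7: input=3 -> V=16
t=8: input=4 -> V=0 FIRE
t=9: input=3 -> V=12
t=10: input=2 -> V=16
t=11: input=1 -> V=15
t=12: input=3 -> V=0 FIRE
t=13: input=1 -> V=4
t=14: input=3 -> V=14

Answer: 2 4 4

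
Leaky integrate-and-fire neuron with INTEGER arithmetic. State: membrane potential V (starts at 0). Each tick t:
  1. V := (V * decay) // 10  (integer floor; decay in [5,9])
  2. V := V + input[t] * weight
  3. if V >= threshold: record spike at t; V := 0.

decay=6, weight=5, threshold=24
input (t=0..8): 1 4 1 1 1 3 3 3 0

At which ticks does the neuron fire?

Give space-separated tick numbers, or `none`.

Answer: 6

Derivation:
t=0: input=1 -> V=5
t=1: input=4 -> V=23
t=2: input=1 -> V=18
t=3: input=1 -> V=15
t=4: input=1 -> V=14
t=5: input=3 -> V=23
t=6: input=3 -> V=0 FIRE
t=7: input=3 -> V=15
t=8: input=0 -> V=9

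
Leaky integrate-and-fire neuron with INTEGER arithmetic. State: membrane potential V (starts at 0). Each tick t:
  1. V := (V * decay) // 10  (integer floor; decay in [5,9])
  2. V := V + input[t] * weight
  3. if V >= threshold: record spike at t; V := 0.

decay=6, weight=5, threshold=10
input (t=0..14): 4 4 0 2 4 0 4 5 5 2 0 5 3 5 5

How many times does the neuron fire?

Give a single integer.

t=0: input=4 -> V=0 FIRE
t=1: input=4 -> V=0 FIRE
t=2: input=0 -> V=0
t=3: input=2 -> V=0 FIRE
t=4: input=4 -> V=0 FIRE
t=5: input=0 -> V=0
t=6: input=4 -> V=0 FIRE
t=7: input=5 -> V=0 FIRE
t=8: input=5 -> V=0 FIRE
t=9: input=2 -> V=0 FIRE
t=10: input=0 -> V=0
t=11: input=5 -> V=0 FIRE
t=12: input=3 -> V=0 FIRE
t=13: input=5 -> V=0 FIRE
t=14: input=5 -> V=0 FIRE

Answer: 12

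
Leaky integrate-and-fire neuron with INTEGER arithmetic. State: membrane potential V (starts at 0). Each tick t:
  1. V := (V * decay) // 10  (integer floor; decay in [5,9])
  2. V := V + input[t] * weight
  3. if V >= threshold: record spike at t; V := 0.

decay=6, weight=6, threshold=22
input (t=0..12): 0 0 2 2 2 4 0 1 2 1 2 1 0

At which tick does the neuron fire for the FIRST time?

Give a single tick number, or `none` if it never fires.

Answer: 4

Derivation:
t=0: input=0 -> V=0
t=1: input=0 -> V=0
t=2: input=2 -> V=12
t=3: input=2 -> V=19
t=4: input=2 -> V=0 FIRE
t=5: input=4 -> V=0 FIRE
t=6: input=0 -> V=0
t=7: input=1 -> V=6
t=8: input=2 -> V=15
t=9: input=1 -> V=15
t=10: input=2 -> V=21
t=11: input=1 -> V=18
t=12: input=0 -> V=10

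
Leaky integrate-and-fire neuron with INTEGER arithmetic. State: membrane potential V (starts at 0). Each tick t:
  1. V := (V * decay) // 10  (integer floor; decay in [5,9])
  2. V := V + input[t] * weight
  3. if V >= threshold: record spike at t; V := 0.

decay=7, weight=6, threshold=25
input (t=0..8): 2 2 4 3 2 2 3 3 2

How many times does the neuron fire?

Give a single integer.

t=0: input=2 -> V=12
t=1: input=2 -> V=20
t=2: input=4 -> V=0 FIRE
t=3: input=3 -> V=18
t=4: input=2 -> V=24
t=5: input=2 -> V=0 FIRE
t=6: input=3 -> V=18
t=7: input=3 -> V=0 FIRE
t=8: input=2 -> V=12

Answer: 3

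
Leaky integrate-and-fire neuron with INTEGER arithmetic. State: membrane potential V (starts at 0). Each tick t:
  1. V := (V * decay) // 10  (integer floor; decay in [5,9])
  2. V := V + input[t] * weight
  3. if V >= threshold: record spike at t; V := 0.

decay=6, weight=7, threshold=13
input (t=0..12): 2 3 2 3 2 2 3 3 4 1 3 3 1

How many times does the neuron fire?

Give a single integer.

t=0: input=2 -> V=0 FIRE
t=1: input=3 -> V=0 FIRE
t=2: input=2 -> V=0 FIRE
t=3: input=3 -> V=0 FIRE
t=4: input=2 -> V=0 FIRE
t=5: input=2 -> V=0 FIRE
t=6: input=3 -> V=0 FIRE
t=7: input=3 -> V=0 FIRE
t=8: input=4 -> V=0 FIRE
t=9: input=1 -> V=7
t=10: input=3 -> V=0 FIRE
t=11: input=3 -> V=0 FIRE
t=12: input=1 -> V=7

Answer: 11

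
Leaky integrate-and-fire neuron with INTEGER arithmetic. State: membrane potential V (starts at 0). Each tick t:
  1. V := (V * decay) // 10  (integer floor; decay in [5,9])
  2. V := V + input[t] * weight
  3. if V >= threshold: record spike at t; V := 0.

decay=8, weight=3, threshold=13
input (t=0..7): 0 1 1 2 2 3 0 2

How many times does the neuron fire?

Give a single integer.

Answer: 1

Derivation:
t=0: input=0 -> V=0
t=1: input=1 -> V=3
t=2: input=1 -> V=5
t=3: input=2 -> V=10
t=4: input=2 -> V=0 FIRE
t=5: input=3 -> V=9
t=6: input=0 -> V=7
t=7: input=2 -> V=11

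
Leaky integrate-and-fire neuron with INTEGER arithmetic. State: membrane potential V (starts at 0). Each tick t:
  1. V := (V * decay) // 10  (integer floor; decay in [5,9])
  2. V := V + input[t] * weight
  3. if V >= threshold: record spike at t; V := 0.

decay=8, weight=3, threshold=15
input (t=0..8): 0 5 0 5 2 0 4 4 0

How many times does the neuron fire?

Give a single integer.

Answer: 3

Derivation:
t=0: input=0 -> V=0
t=1: input=5 -> V=0 FIRE
t=2: input=0 -> V=0
t=3: input=5 -> V=0 FIRE
t=4: input=2 -> V=6
t=5: input=0 -> V=4
t=6: input=4 -> V=0 FIRE
t=7: input=4 -> V=12
t=8: input=0 -> V=9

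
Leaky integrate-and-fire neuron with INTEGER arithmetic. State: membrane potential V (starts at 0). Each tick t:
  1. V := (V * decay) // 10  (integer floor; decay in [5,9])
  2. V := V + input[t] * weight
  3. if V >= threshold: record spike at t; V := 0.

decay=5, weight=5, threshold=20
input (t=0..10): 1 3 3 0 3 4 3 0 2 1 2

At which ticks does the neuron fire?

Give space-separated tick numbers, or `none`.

Answer: 2 5

Derivation:
t=0: input=1 -> V=5
t=1: input=3 -> V=17
t=2: input=3 -> V=0 FIRE
t=3: input=0 -> V=0
t=4: input=3 -> V=15
t=5: input=4 -> V=0 FIRE
t=6: input=3 -> V=15
t=7: input=0 -> V=7
t=8: input=2 -> V=13
t=9: input=1 -> V=11
t=10: input=2 -> V=15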